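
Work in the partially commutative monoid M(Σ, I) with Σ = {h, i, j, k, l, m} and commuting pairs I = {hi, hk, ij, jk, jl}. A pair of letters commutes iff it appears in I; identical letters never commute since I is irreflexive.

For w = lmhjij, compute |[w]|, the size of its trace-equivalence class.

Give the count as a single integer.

4

drop 0:l onto floor
drop 1:m onto {0:l}
drop 2:h onto {1:m}
drop 3:j onto {2:h}
drop 4:i onto {1:m}
drop 5:j onto {3:j}
ground layer = {0:l}
drop-orders for the pieces not yet dropped (sum over which currently-grounded one goes next):
  1 to go: {4} 1  {5} 1
  2 to go: {3,5} 1  {4,5} 2
  3 to go: {2,3,5} 1  {3,4,5} 3
  4 to go: {2,3,4,5} 4
  if 0:l drops first: 4 orders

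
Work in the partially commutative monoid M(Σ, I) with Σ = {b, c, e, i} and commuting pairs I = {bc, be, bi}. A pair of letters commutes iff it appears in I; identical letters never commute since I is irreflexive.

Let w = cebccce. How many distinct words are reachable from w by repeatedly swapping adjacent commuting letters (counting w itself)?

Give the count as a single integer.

7

drop 0:c onto floor
drop 1:e onto {0:c}
drop 2:b onto floor
drop 3:c onto {1:e}
drop 4:c onto {3:c}
drop 5:c onto {4:c}
drop 6:e onto {5:c}
ground layer = {0:c, 2:b}
drop-orders for the pieces not yet dropped (sum over which currently-grounded one goes next):
  1 to go: {2} 1  {6} 1
  2 to go: {2,6} 2  {5,6} 1
  3 to go: {2,5,6} 3  {4,5,6} 1
  4 to go: {2,4,5,6} 4  {3,4,5,6} 1
  5 to go: {1,3,4,5,6} 1  {2,3,4,5,6} 5
  if 0:c drops first: 6 orders
  if 2:b drops first: 1 orders
heap linearizations: 7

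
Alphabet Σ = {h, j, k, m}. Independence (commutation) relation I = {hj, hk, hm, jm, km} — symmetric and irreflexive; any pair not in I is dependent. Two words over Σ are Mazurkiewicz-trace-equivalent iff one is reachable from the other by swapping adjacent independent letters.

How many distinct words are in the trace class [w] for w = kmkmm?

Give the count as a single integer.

10

#0=k has no predecessor
#1=m has no predecessor
#2=k depends on [0:k]
#3=m depends on [1:m]
#4=m depends on [3:m]
sources: [0:k, 1:m]
N(rest) = Σ N(rest − s) over sources s of rest; N(one piece) = 1:
  size 1 → [2]=1  [4]=1
  size 2 → [0,2]=1  [2,4]=2  [3,4]=1
  size 3 → [0,2,4]=3  [1,3,4]=1  [2,3,4]=3
  first=0(k) contributes 4
  first=1(m) contributes 6
|[w]| = 10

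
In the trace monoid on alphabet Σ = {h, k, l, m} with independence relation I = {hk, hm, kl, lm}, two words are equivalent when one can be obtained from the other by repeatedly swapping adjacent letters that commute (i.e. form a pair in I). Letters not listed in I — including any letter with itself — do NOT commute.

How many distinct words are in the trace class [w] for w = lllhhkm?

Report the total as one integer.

21

0(l) covers ∅
1(l) covers 0:l
2(l) covers 1:l
3(h) covers 2:l
4(h) covers 3:h
5(k) covers ∅
6(m) covers 5:k
floor of heap: 0:l, 5:k
completions by unplaced set U, small U first (add the entries for U minus each lowest piece of U):
  |U|=1: {4}:1  {6}:1
  |U|=2: {3,4}:1  {4,6}:2  {5,6}:1
  |U|=3: {2,3,4}:1  {3,4,6}:3  {4,5,6}:3
  |U|=4: {1,2,3,4}:1  {2,3,4,6}:4  {3,4,5,6}:6
  |U|=5: {0,1,2,3,4}:1  {1,2,3,4,6}:5  {2,3,4,5,6}:10
  start at 0(l): 15
  start at 5(k): 6
sum over floor = 21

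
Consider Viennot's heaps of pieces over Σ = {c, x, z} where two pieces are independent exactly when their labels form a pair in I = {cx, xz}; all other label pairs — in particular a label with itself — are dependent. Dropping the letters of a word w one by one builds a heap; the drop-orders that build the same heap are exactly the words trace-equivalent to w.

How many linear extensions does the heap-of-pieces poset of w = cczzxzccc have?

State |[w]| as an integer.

9

#0=c has no predecessor
#1=c depends on [0:c]
#2=z depends on [1:c]
#3=z depends on [2:z]
#4=x has no predecessor
#5=z depends on [3:z]
#6=c depends on [5:z]
#7=c depends on [6:c]
#8=c depends on [7:c]
sources: [0:c, 4:x]
N(rest) = Σ N(rest − s) over sources s of rest; N(one piece) = 1:
  size 1 → [4]=1  [8]=1
  size 2 → [4,8]=2  [7,8]=1
  size 3 → [4,7,8]=3  [6,7,8]=1
  size 4 → [4,6,7,8]=4  [5,6,7,8]=1
  size 5 → [3,5,6,7,8]=1  [4,5,6,7,8]=5
  size 6 → [2,3,5,6,7,8]=1  [3,4,5,6,7,8]=6
  size 7 → [1,2,3,5,6,7,8]=1  [2,3,4,5,6,7,8]=7
  first=0(c) contributes 8
  first=4(x) contributes 1
|[w]| = 9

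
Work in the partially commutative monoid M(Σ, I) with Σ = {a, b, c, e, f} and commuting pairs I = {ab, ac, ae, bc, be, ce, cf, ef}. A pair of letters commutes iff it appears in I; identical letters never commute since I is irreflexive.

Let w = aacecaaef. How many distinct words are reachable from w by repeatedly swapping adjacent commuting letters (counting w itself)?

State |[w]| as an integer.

756

0(a) covers ∅
1(a) covers 0:a
2(c) covers ∅
3(e) covers ∅
4(c) covers 2:c
5(a) covers 1:a
6(a) covers 5:a
7(e) covers 3:e
8(f) covers 6:a
floor of heap: 0:a, 2:c, 3:e
completions by unplaced set U, small U first (add the entries for U minus each lowest piece of U):
  |U|=1: {4}:1  {7}:1  {8}:1
  |U|=2: {2,4}:1  {3,7}:1  {4,7}:2  {4,8}:2  {6,8}:1  {7,8}:2
  |U|=3: {2,4,7}:3  {2,4,8}:3  {3,4,7}:3  {3,7,8}:3  {4,6,8}:3  {4,7,8}:6  {5,6,8}:1  {6,7,8}:3
  |U|=4: {1,5,6,8}:1  {2,3,4,7}:6  {2,4,6,8}:6  {2,4,7,8}:12  {3,4,7,8}:12  {3,6,7,8}:6  {4,5,6,8}:4  {4,6,7,8}:12  {5,6,7,8}:4
  |U|=5: {0,1,5,6,8}:1  {1,4,5,6,8}:5  {1,5,6,7,8}:5  {2,3,4,7,8}:30  {2,4,5,6,8}:10  {2,4,6,7,8}:30  {3,4,6,7,8}:30  {3,5,6,7,8}:10  {4,5,6,7,8}:20
  |U|=6: {0,1,4,5,6,8}:6  {0,1,5,6,7,8}:6  {1,2,4,5,6,8}:15  {1,3,5,6,7,8}:15  {1,4,5,6,7,8}:30  {2,3,4,6,7,8}:90  {2,4,5,6,7,8}:60  {3,4,5,6,7,8}:60
  |U|=7: {0,1,2,4,5,6,8}:21  {0,1,3,5,6,7,8}:21  {0,1,4,5,6,7,8}:42  {1,2,4,5,6,7,8}:105  {1,3,4,5,6,7,8}:105  {2,3,4,5,6,7,8}:210
  start at 0(a): 420
  start at 2(c): 168
  start at 3(e): 168
sum over floor = 756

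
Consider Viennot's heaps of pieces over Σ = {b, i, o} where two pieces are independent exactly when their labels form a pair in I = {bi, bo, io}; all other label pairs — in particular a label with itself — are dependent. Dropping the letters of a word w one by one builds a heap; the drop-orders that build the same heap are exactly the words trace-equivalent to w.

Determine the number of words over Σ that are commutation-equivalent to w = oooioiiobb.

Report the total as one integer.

2520

#0=o has no predecessor
#1=o depends on [0:o]
#2=o depends on [1:o]
#3=i has no predecessor
#4=o depends on [2:o]
#5=i depends on [3:i]
#6=i depends on [5:i]
#7=o depends on [4:o]
#8=b has no predecessor
#9=b depends on [8:b]
sources: [0:o, 3:i, 8:b]
N(rest) = Σ N(rest − s) over sources s of rest; N(one piece) = 1:
  size 1 → [6]=1  [7]=1  [9]=1
  size 2 → [4,7]=1  [5,6]=1  [6,7]=2  [6,9]=2  [7,9]=2  [8,9]=1
  size 3 → [2,4,7]=1  [3,5,6]=1  [4,6,7]=3  [4,7,9]=3  [5,6,7]=3  [5,6,9]=3  [6,7,9]=6  [6,8,9]=3  [7,8,9]=3
  size 4 → [1,2,4,7]=1  [2,4,6,7]=4  [2,4,7,9]=4  [3,5,6,7]=4  [3,5,6,9]=4  [4,5,6,7]=6  [4,6,7,9]=12  [4,7,8,9]=6  [5,6,7,9]=12  [5,6,8,9]=6  [6,7,8,9]=12
  size 5 → [0,1,2,4,7]=1  [1,2,4,6,7]=5  [1,2,4,7,9]=5  [2,4,5,6,7]=10  [2,4,6,7,9]=20  [2,4,7,8,9]=10  [3,4,5,6,7]=10  [3,5,6,7,9]=20  [3,5,6,8,9]=10  [4,5,6,7,9]=30  [4,6,7,8,9]=30  [5,6,7,8,9]=30
  size 6 → [0,1,2,4,6,7]=6  [0,1,2,4,7,9]=6  [1,2,4,5,6,7]=15  [1,2,4,6,7,9]=30  [1,2,4,7,8,9]=15  [2,3,4,5,6,7]=20  [2,4,5,6,7,9]=60  [2,4,6,7,8,9]=60  [3,4,5,6,7,9]=60  [3,5,6,7,8,9]=60  [4,5,6,7,8,9]=90
  size 7 → [0,1,2,4,5,6,7]=21  [0,1,2,4,6,7,9]=42  [0,1,2,4,7,8,9]=21  [1,2,3,4,5,6,7]=35  [1,2,4,5,6,7,9]=105  [1,2,4,6,7,8,9]=105  [2,3,4,5,6,7,9]=140  [2,4,5,6,7,8,9]=210  [3,4,5,6,7,8,9]=210
  size 8 → [0,1,2,3,4,5,6,7]=56  [0,1,2,4,5,6,7,9]=168  [0,1,2,4,6,7,8,9]=168  [1,2,3,4,5,6,7,9]=280  [1,2,4,5,6,7,8,9]=420  [2,3,4,5,6,7,8,9]=560
  first=0(o) contributes 1260
  first=3(i) contributes 756
  first=8(b) contributes 504
|[w]| = 2520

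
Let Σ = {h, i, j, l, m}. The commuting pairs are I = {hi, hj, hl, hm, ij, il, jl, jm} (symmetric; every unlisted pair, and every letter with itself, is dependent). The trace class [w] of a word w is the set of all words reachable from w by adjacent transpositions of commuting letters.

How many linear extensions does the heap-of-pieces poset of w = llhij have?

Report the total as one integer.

60

0(l) covers ∅
1(l) covers 0:l
2(h) covers ∅
3(i) covers ∅
4(j) covers ∅
floor of heap: 0:l, 2:h, 3:i, 4:j
completions by unplaced set U, small U first (add the entries for U minus each lowest piece of U):
  |U|=1: {1}:1  {2}:1  {3}:1  {4}:1
  |U|=2: {0,1}:1  {1,2}:2  {1,3}:2  {1,4}:2  {2,3}:2  {2,4}:2  {3,4}:2
  |U|=3: {0,1,2}:3  {0,1,3}:3  {0,1,4}:3  {1,2,3}:6  {1,2,4}:6  {1,3,4}:6  {2,3,4}:6
  start at 0(l): 24
  start at 2(h): 12
  start at 3(i): 12
  start at 4(j): 12
sum over floor = 60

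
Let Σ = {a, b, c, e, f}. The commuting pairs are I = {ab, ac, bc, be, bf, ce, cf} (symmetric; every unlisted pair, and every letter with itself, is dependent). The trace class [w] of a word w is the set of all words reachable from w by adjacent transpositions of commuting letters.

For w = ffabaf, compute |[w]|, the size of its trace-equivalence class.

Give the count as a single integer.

6

piece 0:f — minimal
piece 1:f rests on {0:f}
piece 2:a rests on {1:f}
piece 3:b — minimal
piece 4:a rests on {2:a}
piece 5:f rests on {4:a}
minimal pieces: {0:f, 3:b}
ways to finish when only these pieces remain (= sum over removing one remaining piece with nothing left below it):
  1 left: {3}→1  {5}→1
  2 left: {3,5}→2  {4,5}→1
  3 left: {2,4,5}→1  {3,4,5}→3
  4 left: {1,2,4,5}→1  {2,3,4,5}→4
  placing 0:f first → 5 extensions
  placing 3:b first → 1 extensions
total linear extensions = 6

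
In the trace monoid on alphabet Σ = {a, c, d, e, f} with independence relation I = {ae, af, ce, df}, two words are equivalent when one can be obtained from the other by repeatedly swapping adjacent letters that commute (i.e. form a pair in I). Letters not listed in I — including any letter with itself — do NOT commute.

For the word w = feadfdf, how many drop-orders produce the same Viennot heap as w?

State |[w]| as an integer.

22

drop 0:f onto floor
drop 1:e onto {0:f}
drop 2:a onto floor
drop 3:d onto {1:e, 2:a}
drop 4:f onto {1:e}
drop 5:d onto {3:d}
drop 6:f onto {4:f}
ground layer = {0:f, 2:a}
drop-orders for the pieces not yet dropped (sum over which currently-grounded one goes next):
  1 to go: {5} 1  {6} 1
  2 to go: {3,5} 1  {4,6} 1  {5,6} 2
  3 to go: {2,3,5} 1  {3,5,6} 3  {4,5,6} 3
  4 to go: {2,3,5,6} 4  {3,4,5,6} 6
  5 to go: {1,3,4,5,6} 6  {2,3,4,5,6} 10
  if 0:f drops first: 16 orders
  if 2:a drops first: 6 orders
heap linearizations: 22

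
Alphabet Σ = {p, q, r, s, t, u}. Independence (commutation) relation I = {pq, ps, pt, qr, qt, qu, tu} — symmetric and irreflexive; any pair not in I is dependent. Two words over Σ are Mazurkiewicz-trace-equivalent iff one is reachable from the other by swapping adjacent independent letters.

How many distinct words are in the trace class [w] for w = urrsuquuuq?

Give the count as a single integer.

#0=u has no predecessor
#1=r depends on [0:u]
#2=r depends on [1:r]
#3=s depends on [2:r]
#4=u depends on [3:s]
#5=q depends on [3:s]
#6=u depends on [4:u]
#7=u depends on [6:u]
#8=u depends on [7:u]
#9=q depends on [5:q]
sources: [0:u]
N(rest) = Σ N(rest − s) over sources s of rest; N(one piece) = 1:
  size 1 → [8]=1  [9]=1
  size 2 → [5,9]=1  [7,8]=1  [8,9]=2
  size 3 → [5,8,9]=3  [6,7,8]=1  [7,8,9]=3
  size 4 → [4,6,7,8]=1  [5,7,8,9]=6  [6,7,8,9]=4
  size 5 → [4,6,7,8,9]=5  [5,6,7,8,9]=10
  size 6 → [4,5,6,7,8,9]=15
  size 7 → [3,4,5,6,7,8,9]=15
  size 8 → [2,3,4,5,6,7,8,9]=15
  first=0(u) contributes 15

15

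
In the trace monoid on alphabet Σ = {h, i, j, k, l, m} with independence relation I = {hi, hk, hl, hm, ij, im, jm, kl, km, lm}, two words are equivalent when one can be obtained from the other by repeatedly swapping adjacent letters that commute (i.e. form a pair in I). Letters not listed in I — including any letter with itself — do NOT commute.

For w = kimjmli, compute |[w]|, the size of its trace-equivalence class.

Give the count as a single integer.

drop 0:k onto floor
drop 1:i onto {0:k}
drop 2:m onto floor
drop 3:j onto {0:k}
drop 4:m onto {2:m}
drop 5:l onto {1:i, 3:j}
drop 6:i onto {5:l}
ground layer = {0:k, 2:m}
drop-orders for the pieces not yet dropped (sum over which currently-grounded one goes next):
  1 to go: {4} 1  {6} 1
  2 to go: {2,4} 1  {4,6} 2  {5,6} 1
  3 to go: {1,5,6} 1  {2,4,6} 3  {3,5,6} 1  {4,5,6} 3
  4 to go: {1,3,5,6} 2  {1,4,5,6} 4  {2,4,5,6} 6  {3,4,5,6} 4
  5 to go: {0,1,3,5,6} 2  {1,2,4,5,6} 10  {1,3,4,5,6} 10  {2,3,4,5,6} 10
  if 0:k drops first: 30 orders
  if 2:m drops first: 12 orders
heap linearizations: 42

42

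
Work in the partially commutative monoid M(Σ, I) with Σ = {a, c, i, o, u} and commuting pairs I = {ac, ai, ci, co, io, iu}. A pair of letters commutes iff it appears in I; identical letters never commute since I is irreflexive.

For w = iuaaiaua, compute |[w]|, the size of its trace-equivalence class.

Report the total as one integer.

0(i) covers ∅
1(u) covers ∅
2(a) covers 1:u
3(a) covers 2:a
4(i) covers 0:i
5(a) covers 3:a
6(u) covers 5:a
7(a) covers 6:u
floor of heap: 0:i, 1:u
completions by unplaced set U, small U first (add the entries for U minus each lowest piece of U):
  |U|=1: {4}:1  {7}:1
  |U|=2: {0,4}:1  {4,7}:2  {6,7}:1
  |U|=3: {0,4,7}:3  {4,6,7}:3  {5,6,7}:1
  |U|=4: {0,4,6,7}:6  {3,5,6,7}:1  {4,5,6,7}:4
  |U|=5: {0,4,5,6,7}:10  {2,3,5,6,7}:1  {3,4,5,6,7}:5
  |U|=6: {0,3,4,5,6,7}:15  {1,2,3,5,6,7}:1  {2,3,4,5,6,7}:6
  start at 0(i): 7
  start at 1(u): 21
sum over floor = 28

28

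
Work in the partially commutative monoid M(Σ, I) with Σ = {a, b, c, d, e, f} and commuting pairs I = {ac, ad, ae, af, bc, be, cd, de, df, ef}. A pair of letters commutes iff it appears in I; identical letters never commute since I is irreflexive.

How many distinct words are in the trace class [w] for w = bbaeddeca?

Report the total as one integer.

piece 0:b — minimal
piece 1:b rests on {0:b}
piece 2:a rests on {1:b}
piece 3:e — minimal
piece 4:d rests on {1:b}
piece 5:d rests on {4:d}
piece 6:e rests on {3:e}
piece 7:c rests on {6:e}
piece 8:a rests on {2:a}
minimal pieces: {0:b, 3:e}
ways to finish when only these pieces remain (= sum over removing one remaining piece with nothing left below it):
  1 left: {5}→1  {7}→1  {8}→1
  2 left: {2,8}→1  {4,5}→1  {5,7}→2  {5,8}→2  {6,7}→1  {7,8}→2
  3 left: {2,5,8}→3  {2,7,8}→3  {3,6,7}→1  {4,5,7}→3  {4,5,8}→3  {5,6,7}→3  {5,7,8}→6  {6,7,8}→3
  4 left: {2,4,5,8}→6  {2,5,7,8}→12  {2,6,7,8}→6  {3,5,6,7}→4  {3,6,7,8}→4  {4,5,6,7}→6  {4,5,7,8}→12  {5,6,7,8}→12
  5 left: {1,2,4,5,8}→6  {2,3,6,7,8}→10  {2,4,5,7,8}→30  {2,5,6,7,8}→30  {3,4,5,6,7}→10  {3,5,6,7,8}→20  {4,5,6,7,8}→30
  6 left: {0,1,2,4,5,8}→6  {1,2,4,5,7,8}→36  {2,3,5,6,7,8}→60  {2,4,5,6,7,8}→90  {3,4,5,6,7,8}→60
  7 left: {0,1,2,4,5,7,8}→42  {1,2,4,5,6,7,8}→126  {2,3,4,5,6,7,8}→210
  placing 0:b first → 336 extensions
  placing 3:e first → 168 extensions
total linear extensions = 504

504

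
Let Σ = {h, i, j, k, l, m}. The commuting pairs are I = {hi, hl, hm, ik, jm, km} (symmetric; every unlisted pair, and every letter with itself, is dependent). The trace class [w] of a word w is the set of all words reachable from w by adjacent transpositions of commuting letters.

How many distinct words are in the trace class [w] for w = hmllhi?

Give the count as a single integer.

drop 0:h onto floor
drop 1:m onto floor
drop 2:l onto {1:m}
drop 3:l onto {2:l}
drop 4:h onto {0:h}
drop 5:i onto {3:l}
ground layer = {0:h, 1:m}
drop-orders for the pieces not yet dropped (sum over which currently-grounded one goes next):
  1 to go: {4} 1  {5} 1
  2 to go: {0,4} 1  {3,5} 1  {4,5} 2
  3 to go: {0,4,5} 3  {2,3,5} 1  {3,4,5} 3
  4 to go: {0,3,4,5} 6  {1,2,3,5} 1  {2,3,4,5} 4
  if 0:h drops first: 5 orders
  if 1:m drops first: 10 orders
heap linearizations: 15

15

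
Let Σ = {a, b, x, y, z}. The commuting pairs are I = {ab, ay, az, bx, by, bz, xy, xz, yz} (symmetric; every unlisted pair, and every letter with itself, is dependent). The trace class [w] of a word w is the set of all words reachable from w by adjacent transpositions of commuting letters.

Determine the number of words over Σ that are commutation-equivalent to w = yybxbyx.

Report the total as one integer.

210

piece 0:y — minimal
piece 1:y rests on {0:y}
piece 2:b — minimal
piece 3:x — minimal
piece 4:b rests on {2:b}
piece 5:y rests on {1:y}
piece 6:x rests on {3:x}
minimal pieces: {0:y, 2:b, 3:x}
ways to finish when only these pieces remain (= sum over removing one remaining piece with nothing left below it):
  1 left: {4}→1  {5}→1  {6}→1
  2 left: {1,5}→1  {2,4}→1  {3,6}→1  {4,5}→2  {4,6}→2  {5,6}→2
  3 left: {0,1,5}→1  {1,4,5}→3  {1,5,6}→3  {2,4,5}→3  {2,4,6}→3  {3,4,6}→3  {3,5,6}→3  {4,5,6}→6
  4 left: {0,1,4,5}→4  {0,1,5,6}→4  {1,2,4,5}→6  {1,3,5,6}→6  {1,4,5,6}→12  {2,3,4,6}→6  {2,4,5,6}→12  {3,4,5,6}→12
  5 left: {0,1,2,4,5}→10  {0,1,3,5,6}→10  {0,1,4,5,6}→20  {1,2,4,5,6}→30  {1,3,4,5,6}→30  {2,3,4,5,6}→30
  placing 0:y first → 90 extensions
  placing 2:b first → 60 extensions
  placing 3:x first → 60 extensions
total linear extensions = 210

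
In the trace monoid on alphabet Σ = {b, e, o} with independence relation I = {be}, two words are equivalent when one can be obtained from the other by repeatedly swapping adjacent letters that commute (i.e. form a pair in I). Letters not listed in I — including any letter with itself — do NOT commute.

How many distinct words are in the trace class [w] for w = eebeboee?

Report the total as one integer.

10

0(e) covers ∅
1(e) covers 0:e
2(b) covers ∅
3(e) covers 1:e
4(b) covers 2:b
5(o) covers 3:e, 4:b
6(e) covers 5:o
7(e) covers 6:e
floor of heap: 0:e, 2:b
completions by unplaced set U, small U first (add the entries for U minus each lowest piece of U):
  |U|=1: {7}:1
  |U|=2: {6,7}:1
  |U|=3: {5,6,7}:1
  |U|=4: {3,5,6,7}:1  {4,5,6,7}:1
  |U|=5: {1,3,5,6,7}:1  {2,4,5,6,7}:1  {3,4,5,6,7}:2
  |U|=6: {0,1,3,5,6,7}:1  {1,3,4,5,6,7}:3  {2,3,4,5,6,7}:3
  start at 0(e): 6
  start at 2(b): 4
sum over floor = 10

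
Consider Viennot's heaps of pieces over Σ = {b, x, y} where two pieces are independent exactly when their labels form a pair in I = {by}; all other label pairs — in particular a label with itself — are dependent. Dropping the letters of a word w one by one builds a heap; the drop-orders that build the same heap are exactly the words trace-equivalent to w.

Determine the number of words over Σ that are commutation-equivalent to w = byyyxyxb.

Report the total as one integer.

4

0(b) covers ∅
1(y) covers ∅
2(y) covers 1:y
3(y) covers 2:y
4(x) covers 0:b, 3:y
5(y) covers 4:x
6(x) covers 5:y
7(b) covers 6:x
floor of heap: 0:b, 1:y
completions by unplaced set U, small U first (add the entries for U minus each lowest piece of U):
  |U|=1: {7}:1
  |U|=2: {6,7}:1
  |U|=3: {5,6,7}:1
  |U|=4: {4,5,6,7}:1
  |U|=5: {0,4,5,6,7}:1  {3,4,5,6,7}:1
  |U|=6: {0,3,4,5,6,7}:2  {2,3,4,5,6,7}:1
  start at 0(b): 1
  start at 1(y): 3
sum over floor = 4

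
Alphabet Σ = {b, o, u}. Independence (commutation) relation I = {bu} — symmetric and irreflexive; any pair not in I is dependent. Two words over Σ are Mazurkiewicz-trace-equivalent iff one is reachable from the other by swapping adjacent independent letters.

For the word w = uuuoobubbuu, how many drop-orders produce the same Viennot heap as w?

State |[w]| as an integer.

#0=u has no predecessor
#1=u depends on [0:u]
#2=u depends on [1:u]
#3=o depends on [2:u]
#4=o depends on [3:o]
#5=b depends on [4:o]
#6=u depends on [4:o]
#7=b depends on [5:b]
#8=b depends on [7:b]
#9=u depends on [6:u]
#10=u depends on [9:u]
sources: [0:u]
N(rest) = Σ N(rest − s) over sources s of rest; N(one piece) = 1:
  size 1 → [8]=1  [10]=1
  size 2 → [7,8]=1  [8,10]=2  [9,10]=1
  size 3 → [5,7,8]=1  [6,9,10]=1  [7,8,10]=3  [8,9,10]=3
  size 4 → [5,7,8,10]=4  [6,8,9,10]=4  [7,8,9,10]=6
  size 5 → [5,7,8,9,10]=10  [6,7,8,9,10]=10
  size 6 → [5,6,7,8,9,10]=20
  size 7 → [4,5,6,7,8,9,10]=20
  size 8 → [3,4,5,6,7,8,9,10]=20
  size 9 → [2,3,4,5,6,7,8,9,10]=20
  first=0(u) contributes 20

20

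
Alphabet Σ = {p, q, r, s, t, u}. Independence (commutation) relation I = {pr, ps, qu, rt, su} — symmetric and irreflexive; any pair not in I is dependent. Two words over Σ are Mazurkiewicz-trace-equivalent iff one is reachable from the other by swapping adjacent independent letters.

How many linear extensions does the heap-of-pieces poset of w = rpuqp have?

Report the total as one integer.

0(r) covers ∅
1(p) covers ∅
2(u) covers 0:r, 1:p
3(q) covers 0:r, 1:p
4(p) covers 2:u, 3:q
floor of heap: 0:r, 1:p
completions by unplaced set U, small U first (add the entries for U minus each lowest piece of U):
  |U|=1: {4}:1
  |U|=2: {2,4}:1  {3,4}:1
  |U|=3: {2,3,4}:2
  start at 0(r): 2
  start at 1(p): 2
sum over floor = 4

4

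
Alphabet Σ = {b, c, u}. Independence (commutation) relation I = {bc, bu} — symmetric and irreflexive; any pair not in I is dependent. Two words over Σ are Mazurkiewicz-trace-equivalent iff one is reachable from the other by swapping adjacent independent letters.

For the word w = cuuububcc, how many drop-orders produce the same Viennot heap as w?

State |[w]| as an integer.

drop 0:c onto floor
drop 1:u onto {0:c}
drop 2:u onto {1:u}
drop 3:u onto {2:u}
drop 4:b onto floor
drop 5:u onto {3:u}
drop 6:b onto {4:b}
drop 7:c onto {5:u}
drop 8:c onto {7:c}
ground layer = {0:c, 4:b}
drop-orders for the pieces not yet dropped (sum over which currently-grounded one goes next):
  1 to go: {6} 1  {8} 1
  2 to go: {4,6} 1  {6,8} 2  {7,8} 1
  3 to go: {4,6,8} 3  {5,7,8} 1  {6,7,8} 3
  4 to go: {3,5,7,8} 1  {4,6,7,8} 6  {5,6,7,8} 4
  5 to go: {2,3,5,7,8} 1  {3,5,6,7,8} 5  {4,5,6,7,8} 10
  6 to go: {1,2,3,5,7,8} 1  {2,3,5,6,7,8} 6  {3,4,5,6,7,8} 15
  7 to go: {0,1,2,3,5,7,8} 1  {1,2,3,5,6,7,8} 7  {2,3,4,5,6,7,8} 21
  if 0:c drops first: 28 orders
  if 4:b drops first: 8 orders
heap linearizations: 36

36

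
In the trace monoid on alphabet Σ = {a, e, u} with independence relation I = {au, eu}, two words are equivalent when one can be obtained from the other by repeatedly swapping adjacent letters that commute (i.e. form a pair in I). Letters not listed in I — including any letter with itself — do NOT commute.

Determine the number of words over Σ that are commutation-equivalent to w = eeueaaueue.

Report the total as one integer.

120

0(e) covers ∅
1(e) covers 0:e
2(u) covers ∅
3(e) covers 1:e
4(a) covers 3:e
5(a) covers 4:a
6(u) covers 2:u
7(e) covers 5:a
8(u) covers 6:u
9(e) covers 7:e
floor of heap: 0:e, 2:u
completions by unplaced set U, small U first (add the entries for U minus each lowest piece of U):
  |U|=1: {8}:1  {9}:1
  |U|=2: {6,8}:1  {7,9}:1  {8,9}:2
  |U|=3: {2,6,8}:1  {5,7,9}:1  {6,8,9}:3  {7,8,9}:3
  |U|=4: {2,6,8,9}:4  {4,5,7,9}:1  {5,7,8,9}:4  {6,7,8,9}:6
  |U|=5: {2,6,7,8,9}:10  {3,4,5,7,9}:1  {4,5,7,8,9}:5  {5,6,7,8,9}:10
  |U|=6: {1,3,4,5,7,9}:1  {2,5,6,7,8,9}:20  {3,4,5,7,8,9}:6  {4,5,6,7,8,9}:15
  |U|=7: {0,1,3,4,5,7,9}:1  {1,3,4,5,7,8,9}:7  {2,4,5,6,7,8,9}:35  {3,4,5,6,7,8,9}:21
  |U|=8: {0,1,3,4,5,7,8,9}:8  {1,3,4,5,6,7,8,9}:28  {2,3,4,5,6,7,8,9}:56
  start at 0(e): 84
  start at 2(u): 36
sum over floor = 120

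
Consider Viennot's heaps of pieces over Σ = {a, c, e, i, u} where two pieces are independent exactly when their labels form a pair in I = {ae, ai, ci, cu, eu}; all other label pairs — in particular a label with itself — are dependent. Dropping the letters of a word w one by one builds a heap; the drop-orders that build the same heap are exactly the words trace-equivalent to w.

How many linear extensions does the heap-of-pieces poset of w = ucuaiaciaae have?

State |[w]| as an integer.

156

drop 0:u onto floor
drop 1:c onto floor
drop 2:u onto {0:u}
drop 3:a onto {1:c, 2:u}
drop 4:i onto {2:u}
drop 5:a onto {3:a}
drop 6:c onto {5:a}
drop 7:i onto {4:i}
drop 8:a onto {6:c}
drop 9:a onto {8:a}
drop 10:e onto {6:c, 7:i}
ground layer = {0:u, 1:c}
drop-orders for the pieces not yet dropped (sum over which currently-grounded one goes next):
  1 to go: {9} 1  {10} 1
  2 to go: {7,10} 1  {8,9} 1  {9,10} 2
  3 to go: {4,7,10} 1  {7,9,10} 3  {8,9,10} 3
  4 to go: {4,7,9,10} 4  {6,8,9,10} 3  {7,8,9,10} 6
  5 to go: {4,7,8,9,10} 10  {5,6,8,9,10} 3  {6,7,8,9,10} 9
  6 to go: {3,5,6,8,9,10} 3  {4,6,7,8,9,10} 19  {5,6,7,8,9,10} 12
  7 to go: {1,3,5,6,8,9,10} 3  {3,5,6,7,8,9,10} 15  {4,5,6,7,8,9,10} 31
  8 to go: {1,3,5,6,7,8,9,10} 18  {3,4,5,6,7,8,9,10} 46
  9 to go: {1,3,4,5,6,7,8,9,10} 64  {2,3,4,5,6,7,8,9,10} 46
  if 0:u drops first: 110 orders
  if 1:c drops first: 46 orders
heap linearizations: 156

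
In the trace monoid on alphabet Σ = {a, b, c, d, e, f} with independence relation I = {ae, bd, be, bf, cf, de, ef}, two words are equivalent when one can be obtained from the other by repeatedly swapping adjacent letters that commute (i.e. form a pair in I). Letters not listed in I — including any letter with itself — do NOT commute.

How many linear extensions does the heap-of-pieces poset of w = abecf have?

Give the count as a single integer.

11

#0=a has no predecessor
#1=b depends on [0:a]
#2=e has no predecessor
#3=c depends on [1:b, 2:e]
#4=f depends on [0:a]
sources: [0:a, 2:e]
N(rest) = Σ N(rest − s) over sources s of rest; N(one piece) = 1:
  size 1 → [3]=1  [4]=1
  size 2 → [1,3]=1  [2,3]=1  [3,4]=2
  size 3 → [1,2,3]=2  [1,3,4]=3  [2,3,4]=3
  first=0(a) contributes 8
  first=2(e) contributes 3
|[w]| = 11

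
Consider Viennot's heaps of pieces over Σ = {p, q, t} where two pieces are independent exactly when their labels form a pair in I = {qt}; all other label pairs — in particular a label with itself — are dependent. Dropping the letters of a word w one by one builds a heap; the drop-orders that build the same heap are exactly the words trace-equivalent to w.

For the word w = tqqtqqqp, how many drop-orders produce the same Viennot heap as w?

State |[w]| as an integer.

0(t) covers ∅
1(q) covers ∅
2(q) covers 1:q
3(t) covers 0:t
4(q) covers 2:q
5(q) covers 4:q
6(q) covers 5:q
7(p) covers 3:t, 6:q
floor of heap: 0:t, 1:q
completions by unplaced set U, small U first (add the entries for U minus each lowest piece of U):
  |U|=1: {7}:1
  |U|=2: {3,7}:1  {6,7}:1
  |U|=3: {0,3,7}:1  {3,6,7}:2  {5,6,7}:1
  |U|=4: {0,3,6,7}:3  {3,5,6,7}:3  {4,5,6,7}:1
  |U|=5: {0,3,5,6,7}:6  {2,4,5,6,7}:1  {3,4,5,6,7}:4
  |U|=6: {0,3,4,5,6,7}:10  {1,2,4,5,6,7}:1  {2,3,4,5,6,7}:5
  start at 0(t): 6
  start at 1(q): 15
sum over floor = 21

21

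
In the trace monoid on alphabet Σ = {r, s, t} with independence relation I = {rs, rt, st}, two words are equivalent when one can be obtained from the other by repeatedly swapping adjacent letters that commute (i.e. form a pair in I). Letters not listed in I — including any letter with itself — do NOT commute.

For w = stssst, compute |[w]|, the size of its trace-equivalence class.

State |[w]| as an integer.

15

#0=s has no predecessor
#1=t has no predecessor
#2=s depends on [0:s]
#3=s depends on [2:s]
#4=s depends on [3:s]
#5=t depends on [1:t]
sources: [0:s, 1:t]
N(rest) = Σ N(rest − s) over sources s of rest; N(one piece) = 1:
  size 1 → [4]=1  [5]=1
  size 2 → [1,5]=1  [3,4]=1  [4,5]=2
  size 3 → [1,4,5]=3  [2,3,4]=1  [3,4,5]=3
  size 4 → [0,2,3,4]=1  [1,3,4,5]=6  [2,3,4,5]=4
  first=0(s) contributes 10
  first=1(t) contributes 5
|[w]| = 15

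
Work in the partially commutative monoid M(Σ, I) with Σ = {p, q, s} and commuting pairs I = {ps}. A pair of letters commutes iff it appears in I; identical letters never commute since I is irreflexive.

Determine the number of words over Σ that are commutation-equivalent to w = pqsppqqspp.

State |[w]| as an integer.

9

piece 0:p — minimal
piece 1:q rests on {0:p}
piece 2:s rests on {1:q}
piece 3:p rests on {1:q}
piece 4:p rests on {3:p}
piece 5:q rests on {2:s, 4:p}
piece 6:q rests on {5:q}
piece 7:s rests on {6:q}
piece 8:p rests on {6:q}
piece 9:p rests on {8:p}
minimal pieces: {0:p}
ways to finish when only these pieces remain (= sum over removing one remaining piece with nothing left below it):
  1 left: {7}→1  {9}→1
  2 left: {7,9}→2  {8,9}→1
  3 left: {7,8,9}→3
  4 left: {6,7,8,9}→3
  5 left: {5,6,7,8,9}→3
  6 left: {2,5,6,7,8,9}→3  {4,5,6,7,8,9}→3
  7 left: {2,4,5,6,7,8,9}→6  {3,4,5,6,7,8,9}→3
  8 left: {2,3,4,5,6,7,8,9}→9
  placing 0:p first → 9 extensions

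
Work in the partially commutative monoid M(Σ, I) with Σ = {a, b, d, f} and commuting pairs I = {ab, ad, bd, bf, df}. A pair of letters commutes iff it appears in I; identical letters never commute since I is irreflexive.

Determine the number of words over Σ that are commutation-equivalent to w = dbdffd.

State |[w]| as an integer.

0(d) covers ∅
1(b) covers ∅
2(d) covers 0:d
3(f) covers ∅
4(f) covers 3:f
5(d) covers 2:d
floor of heap: 0:d, 1:b, 3:f
completions by unplaced set U, small U first (add the entries for U minus each lowest piece of U):
  |U|=1: {1}:1  {4}:1  {5}:1
  |U|=2: {1,4}:2  {1,5}:2  {2,5}:1  {3,4}:1  {4,5}:2
  |U|=3: {0,2,5}:1  {1,2,5}:3  {1,3,4}:3  {1,4,5}:6  {2,4,5}:3  {3,4,5}:3
  |U|=4: {0,1,2,5}:4  {0,2,4,5}:4  {1,2,4,5}:12  {1,3,4,5}:12  {2,3,4,5}:6
  start at 0(d): 30
  start at 1(b): 10
  start at 3(f): 20
sum over floor = 60

60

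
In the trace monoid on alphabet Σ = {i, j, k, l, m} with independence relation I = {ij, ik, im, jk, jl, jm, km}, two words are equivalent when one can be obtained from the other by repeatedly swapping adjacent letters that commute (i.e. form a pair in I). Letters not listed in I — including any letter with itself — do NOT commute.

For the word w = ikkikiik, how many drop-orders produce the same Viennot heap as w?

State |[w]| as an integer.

70

drop 0:i onto floor
drop 1:k onto floor
drop 2:k onto {1:k}
drop 3:i onto {0:i}
drop 4:k onto {2:k}
drop 5:i onto {3:i}
drop 6:i onto {5:i}
drop 7:k onto {4:k}
ground layer = {0:i, 1:k}
drop-orders for the pieces not yet dropped (sum over which currently-grounded one goes next):
  1 to go: {6} 1  {7} 1
  2 to go: {4,7} 1  {5,6} 1  {6,7} 2
  3 to go: {2,4,7} 1  {3,5,6} 1  {4,6,7} 3  {5,6,7} 3
  4 to go: {0,3,5,6} 1  {1,2,4,7} 1  {2,4,6,7} 4  {3,5,6,7} 4  {4,5,6,7} 6
  5 to go: {0,3,5,6,7} 5  {1,2,4,6,7} 5  {2,4,5,6,7} 10  {3,4,5,6,7} 10
  6 to go: {0,3,4,5,6,7} 15  {1,2,4,5,6,7} 15  {2,3,4,5,6,7} 20
  if 0:i drops first: 35 orders
  if 1:k drops first: 35 orders
heap linearizations: 70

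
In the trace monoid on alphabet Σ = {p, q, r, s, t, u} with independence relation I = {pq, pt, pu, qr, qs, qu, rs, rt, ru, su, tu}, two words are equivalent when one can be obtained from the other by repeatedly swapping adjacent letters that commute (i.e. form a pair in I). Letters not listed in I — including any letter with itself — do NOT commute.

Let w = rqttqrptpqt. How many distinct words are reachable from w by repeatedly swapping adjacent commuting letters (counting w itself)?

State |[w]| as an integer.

330

0(r) covers ∅
1(q) covers ∅
2(t) covers 1:q
3(t) covers 2:t
4(q) covers 3:t
5(r) covers 0:r
6(p) covers 5:r
7(t) covers 4:q
8(p) covers 6:p
9(q) covers 7:t
10(t) covers 9:q
floor of heap: 0:r, 1:q
completions by unplaced set U, small U first (add the entries for U minus each lowest piece of U):
  |U|=1: {8}:1  {10}:1
  |U|=2: {6,8}:1  {8,10}:2  {9,10}:1
  |U|=3: {5,6,8}:1  {6,8,10}:3  {7,9,10}:1  {8,9,10}:3
  |U|=4: {0,5,6,8}:1  {4,7,9,10}:1  {5,6,8,10}:4  {6,8,9,10}:6  {7,8,9,10}:4
  |U|=5: {0,5,6,8,10}:5  {3,4,7,9,10}:1  {4,7,8,9,10}:5  {5,6,8,9,10}:10  {6,7,8,9,10}:10
  |U|=6: {0,5,6,8,9,10}:15  {2,3,4,7,9,10}:1  {3,4,7,8,9,10}:6  {4,6,7,8,9,10}:15  {5,6,7,8,9,10}:20
  |U|=7: {0,5,6,7,8,9,10}:35  {1,2,3,4,7,9,10}:1  {2,3,4,7,8,9,10}:7  {3,4,6,7,8,9,10}:21  {4,5,6,7,8,9,10}:35
  |U|=8: {0,4,5,6,7,8,9,10}:70  {1,2,3,4,7,8,9,10}:8  {2,3,4,6,7,8,9,10}:28  {3,4,5,6,7,8,9,10}:56
  |U|=9: {0,3,4,5,6,7,8,9,10}:126  {1,2,3,4,6,7,8,9,10}:36  {2,3,4,5,6,7,8,9,10}:84
  start at 0(r): 120
  start at 1(q): 210
sum over floor = 330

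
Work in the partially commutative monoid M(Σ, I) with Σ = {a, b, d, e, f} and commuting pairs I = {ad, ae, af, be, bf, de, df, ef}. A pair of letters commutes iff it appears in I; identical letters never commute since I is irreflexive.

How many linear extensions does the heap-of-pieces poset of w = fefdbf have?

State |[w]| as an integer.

60

piece 0:f — minimal
piece 1:e — minimal
piece 2:f rests on {0:f}
piece 3:d — minimal
piece 4:b rests on {3:d}
piece 5:f rests on {2:f}
minimal pieces: {0:f, 1:e, 3:d}
ways to finish when only these pieces remain (= sum over removing one remaining piece with nothing left below it):
  1 left: {1}→1  {4}→1  {5}→1
  2 left: {1,4}→2  {1,5}→2  {2,5}→1  {3,4}→1  {4,5}→2
  3 left: {0,2,5}→1  {1,2,5}→3  {1,3,4}→3  {1,4,5}→6  {2,4,5}→3  {3,4,5}→3
  4 left: {0,1,2,5}→4  {0,2,4,5}→4  {1,2,4,5}→12  {1,3,4,5}→12  {2,3,4,5}→6
  placing 0:f first → 30 extensions
  placing 1:e first → 10 extensions
  placing 3:d first → 20 extensions
total linear extensions = 60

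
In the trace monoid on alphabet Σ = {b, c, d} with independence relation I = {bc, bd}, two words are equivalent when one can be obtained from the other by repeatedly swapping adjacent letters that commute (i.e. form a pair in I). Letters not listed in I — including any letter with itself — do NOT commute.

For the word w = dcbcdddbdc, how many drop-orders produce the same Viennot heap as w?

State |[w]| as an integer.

0(d) covers ∅
1(c) covers 0:d
2(b) covers ∅
3(c) covers 1:c
4(d) covers 3:c
5(d) covers 4:d
6(d) covers 5:d
7(b) covers 2:b
8(d) covers 6:d
9(c) covers 8:d
floor of heap: 0:d, 2:b
completions by unplaced set U, small U first (add the entries for U minus each lowest piece of U):
  |U|=1: {7}:1  {9}:1
  |U|=2: {2,7}:1  {7,9}:2  {8,9}:1
  |U|=3: {2,7,9}:3  {6,8,9}:1  {7,8,9}:3
  |U|=4: {2,7,8,9}:6  {5,6,8,9}:1  {6,7,8,9}:4
  |U|=5: {2,6,7,8,9}:10  {4,5,6,8,9}:1  {5,6,7,8,9}:5
  |U|=6: {2,5,6,7,8,9}:15  {3,4,5,6,8,9}:1  {4,5,6,7,8,9}:6
  |U|=7: {1,3,4,5,6,8,9}:1  {2,4,5,6,7,8,9}:21  {3,4,5,6,7,8,9}:7
  |U|=8: {0,1,3,4,5,6,8,9}:1  {1,3,4,5,6,7,8,9}:8  {2,3,4,5,6,7,8,9}:28
  start at 0(d): 36
  start at 2(b): 9
sum over floor = 45

45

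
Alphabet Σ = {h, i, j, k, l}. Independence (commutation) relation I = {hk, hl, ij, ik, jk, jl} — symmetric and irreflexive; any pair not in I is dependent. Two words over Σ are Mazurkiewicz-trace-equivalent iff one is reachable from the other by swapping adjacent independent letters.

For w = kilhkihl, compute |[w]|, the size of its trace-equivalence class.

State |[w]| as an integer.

29

#0=k has no predecessor
#1=i has no predecessor
#2=l depends on [0:k, 1:i]
#3=h depends on [1:i]
#4=k depends on [2:l]
#5=i depends on [2:l, 3:h]
#6=h depends on [5:i]
#7=l depends on [4:k, 5:i]
sources: [0:k, 1:i]
N(rest) = Σ N(rest − s) over sources s of rest; N(one piece) = 1:
  size 1 → [6]=1  [7]=1
  size 2 → [4,7]=1  [6,7]=2
  size 3 → [4,6,7]=3  [5,6,7]=2
  size 4 → [3,5,6,7]=2  [4,5,6,7]=5
  size 5 → [2,4,5,6,7]=5  [3,4,5,6,7]=7
  size 6 → [0,2,4,5,6,7]=5  [2,3,4,5,6,7]=12
  first=0(k) contributes 12
  first=1(i) contributes 17
|[w]| = 29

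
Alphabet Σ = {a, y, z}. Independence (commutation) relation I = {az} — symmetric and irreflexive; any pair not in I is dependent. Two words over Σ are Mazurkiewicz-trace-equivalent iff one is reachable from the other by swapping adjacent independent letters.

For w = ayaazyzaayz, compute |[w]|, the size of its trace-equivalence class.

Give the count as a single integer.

drop 0:a onto floor
drop 1:y onto {0:a}
drop 2:a onto {1:y}
drop 3:a onto {2:a}
drop 4:z onto {1:y}
drop 5:y onto {3:a, 4:z}
drop 6:z onto {5:y}
drop 7:a onto {5:y}
drop 8:a onto {7:a}
drop 9:y onto {6:z, 8:a}
drop 10:z onto {9:y}
ground layer = {0:a}
drop-orders for the pieces not yet dropped (sum over which currently-grounded one goes next):
  1 to go: {10} 1
  2 to go: {9,10} 1
  3 to go: {6,9,10} 1  {8,9,10} 1
  4 to go: {6,8,9,10} 2  {7,8,9,10} 1
  5 to go: {6,7,8,9,10} 3
  6 to go: {5,6,7,8,9,10} 3
  7 to go: {3,5,6,7,8,9,10} 3  {4,5,6,7,8,9,10} 3
  8 to go: {2,3,5,6,7,8,9,10} 3  {3,4,5,6,7,8,9,10} 6
  9 to go: {2,3,4,5,6,7,8,9,10} 9
  if 0:a drops first: 9 orders

9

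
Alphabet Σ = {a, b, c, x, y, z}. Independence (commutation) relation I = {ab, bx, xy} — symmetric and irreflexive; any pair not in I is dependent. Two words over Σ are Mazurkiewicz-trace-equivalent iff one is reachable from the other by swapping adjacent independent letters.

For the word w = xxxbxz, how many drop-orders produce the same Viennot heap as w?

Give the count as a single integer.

5

0(x) covers ∅
1(x) covers 0:x
2(x) covers 1:x
3(b) covers ∅
4(x) covers 2:x
5(z) covers 3:b, 4:x
floor of heap: 0:x, 3:b
completions by unplaced set U, small U first (add the entries for U minus each lowest piece of U):
  |U|=1: {5}:1
  |U|=2: {3,5}:1  {4,5}:1
  |U|=3: {2,4,5}:1  {3,4,5}:2
  |U|=4: {1,2,4,5}:1  {2,3,4,5}:3
  start at 0(x): 4
  start at 3(b): 1
sum over floor = 5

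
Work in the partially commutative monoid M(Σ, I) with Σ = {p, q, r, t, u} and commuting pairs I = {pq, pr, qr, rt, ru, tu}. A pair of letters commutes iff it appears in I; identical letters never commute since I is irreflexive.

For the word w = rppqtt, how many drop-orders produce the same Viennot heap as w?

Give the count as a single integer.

18

#0=r has no predecessor
#1=p has no predecessor
#2=p depends on [1:p]
#3=q has no predecessor
#4=t depends on [2:p, 3:q]
#5=t depends on [4:t]
sources: [0:r, 1:p, 3:q]
N(rest) = Σ N(rest − s) over sources s of rest; N(one piece) = 1:
  size 1 → [0]=1  [5]=1
  size 2 → [0,5]=2  [4,5]=1
  size 3 → [0,4,5]=3  [2,4,5]=1  [3,4,5]=1
  size 4 → [0,2,4,5]=4  [0,3,4,5]=4  [1,2,4,5]=1  [2,3,4,5]=2
  first=0(r) contributes 3
  first=1(p) contributes 10
  first=3(q) contributes 5
|[w]| = 18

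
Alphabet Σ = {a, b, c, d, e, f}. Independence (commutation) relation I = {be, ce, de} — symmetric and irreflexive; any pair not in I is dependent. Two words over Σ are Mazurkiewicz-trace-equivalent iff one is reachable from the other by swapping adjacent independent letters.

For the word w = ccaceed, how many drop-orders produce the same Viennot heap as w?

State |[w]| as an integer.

0(c) covers ∅
1(c) covers 0:c
2(a) covers 1:c
3(c) covers 2:a
4(e) covers 2:a
5(e) covers 4:e
6(d) covers 3:c
floor of heap: 0:c
completions by unplaced set U, small U first (add the entries for U minus each lowest piece of U):
  |U|=1: {5}:1  {6}:1
  |U|=2: {3,6}:1  {4,5}:1  {5,6}:2
  |U|=3: {3,5,6}:3  {4,5,6}:3
  |U|=4: {3,4,5,6}:6
  |U|=5: {2,3,4,5,6}:6
  start at 0(c): 6

6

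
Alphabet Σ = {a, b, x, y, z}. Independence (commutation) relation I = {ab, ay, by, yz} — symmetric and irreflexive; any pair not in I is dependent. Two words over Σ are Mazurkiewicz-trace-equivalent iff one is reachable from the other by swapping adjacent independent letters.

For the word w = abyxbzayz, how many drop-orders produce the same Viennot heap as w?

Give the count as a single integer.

#0=a has no predecessor
#1=b has no predecessor
#2=y has no predecessor
#3=x depends on [0:a, 1:b, 2:y]
#4=b depends on [3:x]
#5=z depends on [4:b]
#6=a depends on [5:z]
#7=y depends on [3:x]
#8=z depends on [6:a]
sources: [0:a, 1:b, 2:y]
N(rest) = Σ N(rest − s) over sources s of rest; N(one piece) = 1:
  size 1 → [7]=1  [8]=1
  size 2 → [6,8]=1  [7,8]=2
  size 3 → [5,6,8]=1  [6,7,8]=3
  size 4 → [4,5,6,8]=1  [5,6,7,8]=4
  size 5 → [4,5,6,7,8]=5
  size 6 → [3,4,5,6,7,8]=5
  size 7 → [0,3,4,5,6,7,8]=5  [1,3,4,5,6,7,8]=5  [2,3,4,5,6,7,8]=5
  first=0(a) contributes 10
  first=1(b) contributes 10
  first=2(y) contributes 10
|[w]| = 30

30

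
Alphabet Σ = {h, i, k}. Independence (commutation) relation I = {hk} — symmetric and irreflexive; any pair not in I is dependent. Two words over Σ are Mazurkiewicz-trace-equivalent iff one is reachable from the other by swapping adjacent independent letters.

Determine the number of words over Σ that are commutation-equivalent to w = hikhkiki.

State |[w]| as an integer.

3

0(h) covers ∅
1(i) covers 0:h
2(k) covers 1:i
3(h) covers 1:i
4(k) covers 2:k
5(i) covers 3:h, 4:k
6(k) covers 5:i
7(i) covers 6:k
floor of heap: 0:h
completions by unplaced set U, small U first (add the entries for U minus each lowest piece of U):
  |U|=1: {7}:1
  |U|=2: {6,7}:1
  |U|=3: {5,6,7}:1
  |U|=4: {3,5,6,7}:1  {4,5,6,7}:1
  |U|=5: {2,4,5,6,7}:1  {3,4,5,6,7}:2
  |U|=6: {2,3,4,5,6,7}:3
  start at 0(h): 3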